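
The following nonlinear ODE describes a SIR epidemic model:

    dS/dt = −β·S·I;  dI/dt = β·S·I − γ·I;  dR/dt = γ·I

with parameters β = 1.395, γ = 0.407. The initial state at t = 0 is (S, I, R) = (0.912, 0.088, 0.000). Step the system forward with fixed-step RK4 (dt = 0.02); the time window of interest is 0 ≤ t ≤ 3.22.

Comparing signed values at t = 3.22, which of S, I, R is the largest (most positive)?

largest component: I

t=0.000: state=(0.912, 0.088, 0.000)
step 1 (dt=0.02): k1=(-0.112, 0.076, 0.036), k2=(-0.113, 0.077, 0.036), k3=(-0.113, 0.077, 0.036), k4=(-0.114, 0.077, 0.036); state += dt/6·(k1+2k2+2k3+k4)
t=0.020: state=(0.910, 0.090, 0.001)
t=0.040: state=(0.907, 0.091, 0.001)
t=0.060: state=(0.905, 0.093, 0.002)
continuing one RK4 step at a time; state shown every 10 steps (Δt=0.2):
t=0.200: state=(0.888, 0.104, 0.008)
t=0.400: state=(0.860, 0.123, 0.017)
t=0.600: state=(0.829, 0.143, 0.028)
t=0.800: state=(0.794, 0.166, 0.040)
t=1.000: state=(0.756, 0.189, 0.055)
t=1.200: state=(0.714, 0.214, 0.071)
t=1.400: state=(0.671, 0.240, 0.090)
t=1.600: state=(0.625, 0.265, 0.110)
t=1.800: state=(0.578, 0.289, 0.133)
t=2.000: state=(0.532, 0.311, 0.157)
t=2.200: state=(0.487, 0.330, 0.183)
t=2.400: state=(0.443, 0.346, 0.211)
t=2.600: state=(0.401, 0.359, 0.240)
t=2.800: state=(0.362, 0.368, 0.269)
t=3.000: state=(0.327, 0.374, 0.300)
t=3.200: state=(0.294, 0.376, 0.330)
t=3.220: state=(0.291, 0.376, 0.333)
compare at T: S=0.291, I=0.376, R=0.333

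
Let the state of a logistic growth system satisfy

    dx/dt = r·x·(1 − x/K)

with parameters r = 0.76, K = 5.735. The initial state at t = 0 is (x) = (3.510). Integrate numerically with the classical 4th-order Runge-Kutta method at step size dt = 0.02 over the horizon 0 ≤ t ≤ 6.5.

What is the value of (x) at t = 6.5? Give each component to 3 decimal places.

t=0.000: state=(3.510)
step 1 (dt=0.02): k1=(1.035), k2=(1.033), k3=(1.033), k4=(1.031); state += dt/6·(k1+2k2+2k3+k4)
t=0.020: state=(3.531)
t=0.040: state=(3.551)
t=0.060: state=(3.572)
continuing one RK4 step at a time; state shown every 25 steps (Δt=0.5):
t=0.500: state=(4.001)
t=1.000: state=(4.424)
t=1.500: state=(4.768)
t=2.000: state=(5.037)
t=2.500: state=(5.238)
t=3.000: state=(5.386)
t=3.500: state=(5.492)
t=4.000: state=(5.566)
t=4.500: state=(5.618)
t=5.000: state=(5.655)
t=5.500: state=(5.680)
t=6.000: state=(5.697)
t=6.500: state=(5.709)

(x) = (5.709)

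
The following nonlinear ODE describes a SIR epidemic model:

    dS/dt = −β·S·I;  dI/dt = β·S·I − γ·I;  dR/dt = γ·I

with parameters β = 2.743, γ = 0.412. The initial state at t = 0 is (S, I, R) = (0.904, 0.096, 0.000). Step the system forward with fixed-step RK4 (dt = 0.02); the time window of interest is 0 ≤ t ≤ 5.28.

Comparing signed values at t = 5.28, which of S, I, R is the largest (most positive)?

t=0.000: state=(0.904, 0.096, 0.000)
step 1 (dt=0.02): k1=(-0.238, 0.198, 0.040), k2=(-0.242, 0.202, 0.040), k3=(-0.242, 0.202, 0.040), k4=(-0.247, 0.206, 0.041); state += dt/6·(k1+2k2+2k3+k4)
t=0.020: state=(0.899, 0.100, 0.001)
t=0.040: state=(0.894, 0.104, 0.002)
t=0.060: state=(0.889, 0.109, 0.003)
continuing one RK4 step at a time; state shown every 10 steps (Δt=0.2):
t=0.200: state=(0.847, 0.143, 0.010)
t=0.400: state=(0.771, 0.205, 0.024)
t=0.600: state=(0.674, 0.282, 0.044)
t=0.800: state=(0.565, 0.364, 0.071)
t=1.000: state=(0.453, 0.444, 0.104)
t=1.200: state=(0.348, 0.508, 0.143)
t=1.400: state=(0.260, 0.553, 0.187)
t=1.600: state=(0.191, 0.576, 0.234)
t=1.800: state=(0.139, 0.580, 0.282)
t=2.000: state=(0.101, 0.570, 0.329)
t=2.200: state=(0.074, 0.550, 0.375)
t=2.400: state=(0.055, 0.525, 0.420)
t=2.600: state=(0.042, 0.497, 0.462)
t=2.800: state=(0.032, 0.467, 0.501)
t=3.000: state=(0.025, 0.436, 0.539)
t=3.200: state=(0.020, 0.407, 0.573)
t=3.400: state=(0.016, 0.378, 0.606)
t=3.600: state=(0.013, 0.351, 0.636)
t=3.800: state=(0.011, 0.326, 0.664)
t=4.000: state=(0.009, 0.301, 0.689)
t=4.200: state=(0.008, 0.279, 0.713)
t=4.400: state=(0.007, 0.258, 0.735)
t=4.600: state=(0.006, 0.238, 0.756)
t=4.800: state=(0.005, 0.220, 0.775)
t=5.000: state=(0.005, 0.203, 0.792)
t=5.200: state=(0.004, 0.188, 0.808)
t=5.280: state=(0.004, 0.182, 0.814)
compare at T: S=0.004, I=0.182, R=0.814

largest component: R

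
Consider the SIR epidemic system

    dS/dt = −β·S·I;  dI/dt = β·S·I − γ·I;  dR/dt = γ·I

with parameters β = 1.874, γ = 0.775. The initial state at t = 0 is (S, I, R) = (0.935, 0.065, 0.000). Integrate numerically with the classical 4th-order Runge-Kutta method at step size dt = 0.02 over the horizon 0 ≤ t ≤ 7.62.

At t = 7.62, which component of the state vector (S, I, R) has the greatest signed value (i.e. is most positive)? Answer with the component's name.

t=0.000: state=(0.935, 0.065, 0.000)
step 1 (dt=0.02): k1=(-0.114, 0.064, 0.050), k2=(-0.115, 0.064, 0.051), k3=(-0.115, 0.064, 0.051), k4=(-0.116, 0.064, 0.051); state += dt/6·(k1+2k2+2k3+k4)
t=0.020: state=(0.933, 0.066, 0.001)
t=0.040: state=(0.930, 0.068, 0.002)
t=0.060: state=(0.928, 0.069, 0.003)
continuing one RK4 step at a time; state shown every 25 steps (Δt=0.5):
t=0.500: state=(0.865, 0.103, 0.032)
t=1.000: state=(0.769, 0.150, 0.081)
t=1.500: state=(0.653, 0.199, 0.149)
t=2.000: state=(0.532, 0.235, 0.233)
t=2.500: state=(0.423, 0.249, 0.328)
t=3.000: state=(0.336, 0.241, 0.423)
t=3.500: state=(0.271, 0.217, 0.512)
t=4.000: state=(0.224, 0.185, 0.590)
t=4.500: state=(0.191, 0.153, 0.656)
t=5.000: state=(0.168, 0.123, 0.709)
t=5.500: state=(0.152, 0.097, 0.751)
t=6.000: state=(0.140, 0.075, 0.785)
t=6.500: state=(0.132, 0.058, 0.810)
t=7.000: state=(0.126, 0.044, 0.830)
t=7.500: state=(0.121, 0.034, 0.845)
t=7.620: state=(0.120, 0.032, 0.848)
compare at T: S=0.120, I=0.032, R=0.848

largest component: R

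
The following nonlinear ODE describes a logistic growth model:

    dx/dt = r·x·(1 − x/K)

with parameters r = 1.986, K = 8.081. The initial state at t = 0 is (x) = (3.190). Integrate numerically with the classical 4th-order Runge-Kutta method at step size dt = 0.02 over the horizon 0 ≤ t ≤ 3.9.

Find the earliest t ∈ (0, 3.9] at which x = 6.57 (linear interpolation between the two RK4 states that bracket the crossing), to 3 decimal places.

t=0.000: state=(3.190)
step 1 (dt=0.02): k1=(3.834), k2=(3.850), k3=(3.850), k4=(3.865); state += dt/6·(k1+2k2+2k3+k4)
t=0.020: state=(3.267)
t=0.040: state=(3.345)
t=0.060: state=(3.423)
continuing one RK4 step at a time; state shown every 10 steps (Δt=0.2):
t=0.200: state=(3.980)
t=0.400: state=(4.774)
t=0.600: state=(5.513)
t=0.800: state=(6.154)
t=0.940: state=(6.532)
next step: t=0.960: state=(6.582) — x has crossed 6.57
linear interpolation between t=0.940 (6.53245) and t=0.960 (6.58156) → t≈0.955

t = 0.955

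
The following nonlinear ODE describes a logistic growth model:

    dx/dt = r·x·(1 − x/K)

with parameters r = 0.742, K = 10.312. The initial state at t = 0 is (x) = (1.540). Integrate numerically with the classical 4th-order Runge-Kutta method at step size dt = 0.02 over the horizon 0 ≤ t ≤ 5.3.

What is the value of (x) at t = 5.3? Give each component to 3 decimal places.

t=0.000: state=(1.540)
step 1 (dt=0.02): k1=(0.972), k2=(0.977), k3=(0.977), k4=(0.982); state += dt/6·(k1+2k2+2k3+k4)
t=0.020: state=(1.560)
t=0.040: state=(1.579)
t=0.060: state=(1.599)
continuing one RK4 step at a time; state shown every 10 steps (Δt=0.2):
t=0.200: state=(1.745)
t=0.400: state=(1.970)
t=0.600: state=(2.218)
t=0.800: state=(2.487)
t=1.000: state=(2.778)
t=1.200: state=(3.089)
t=1.400: state=(3.419)
t=1.600: state=(3.767)
t=1.800: state=(4.128)
t=2.000: state=(4.500)
t=2.200: state=(4.879)
t=2.400: state=(5.262)
t=2.600: state=(5.643)
t=2.800: state=(6.019)
t=3.000: state=(6.385)
t=3.200: state=(6.739)
t=3.400: state=(7.077)
t=3.600: state=(7.397)
t=3.800: state=(7.697)
t=4.000: state=(7.976)
t=4.200: state=(8.234)
t=4.400: state=(8.469)
t=4.600: state=(8.683)
t=4.800: state=(8.876)
t=5.000: state=(9.050)
t=5.200: state=(9.206)
t=5.300: state=(9.277)

(x) = (9.277)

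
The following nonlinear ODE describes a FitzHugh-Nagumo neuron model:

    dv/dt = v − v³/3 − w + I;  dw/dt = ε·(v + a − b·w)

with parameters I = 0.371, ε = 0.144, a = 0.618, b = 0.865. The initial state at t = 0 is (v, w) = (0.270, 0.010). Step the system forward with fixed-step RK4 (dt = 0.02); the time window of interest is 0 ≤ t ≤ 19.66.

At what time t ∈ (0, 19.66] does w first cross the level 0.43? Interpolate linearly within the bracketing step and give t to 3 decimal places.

t = 1.985

t=0.000: state=(0.270, 0.010)
step 1 (dt=0.02): k1=(0.624, 0.127), k2=(0.629, 0.127), k3=(0.629, 0.127), k4=(0.634, 0.128); state += dt/6·(k1+2k2+2k3+k4)
t=0.020: state=(0.283, 0.013)
t=0.040: state=(0.295, 0.015)
t=0.060: state=(0.308, 0.018)
continuing one RK4 step at a time; state shown every 50 steps (Δt=1):
t=1.000: state=(1.075, 0.182)
t=1.980: state=(1.594, 0.429)
next step: t=2.000: state=(1.598, 0.434) — w has crossed 0.43
linear interpolation between t=1.980 (0.42866) and t=2.000 (0.43396) → t≈1.985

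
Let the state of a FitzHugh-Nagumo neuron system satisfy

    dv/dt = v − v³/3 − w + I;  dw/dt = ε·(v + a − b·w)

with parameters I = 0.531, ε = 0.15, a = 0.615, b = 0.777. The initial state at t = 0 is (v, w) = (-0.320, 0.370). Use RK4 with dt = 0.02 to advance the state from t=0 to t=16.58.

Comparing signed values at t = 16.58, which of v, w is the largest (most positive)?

largest component: v

t=0.000: state=(-0.320, 0.370)
step 1 (dt=0.02): k1=(-0.148, 0.001), k2=(-0.149, 0.001), k3=(-0.149, 0.001), k4=(-0.151, 0.001); state += dt/6·(k1+2k2+2k3+k4)
t=0.020: state=(-0.323, 0.370)
t=0.040: state=(-0.326, 0.370)
t=0.060: state=(-0.329, 0.370)
continuing one RK4 step at a time; state shown every 50 steps (Δt=1):
t=1.000: state=(-0.548, 0.357)
t=2.000: state=(-0.943, 0.300)
t=3.000: state=(-1.296, 0.192)
t=4.000: state=(-1.406, 0.064)
t=5.000: state=(-1.369, -0.053)
t=6.000: state=(-1.282, -0.148)
t=7.000: state=(-1.174, -0.219)
t=8.000: state=(-1.051, -0.265)
t=9.000: state=(-0.906, -0.288)
t=10.000: state=(-0.720, -0.285)
t=11.000: state=(-0.438, -0.249)
t=12.000: state=(0.114, -0.162)
t=13.000: state=(1.200, 0.033)
t=14.000: state=(1.773, 0.340)
t=15.000: state=(1.733, 0.640)
t=16.000: state=(1.606, 0.893)
t=16.580: state=(1.524, 1.018)
compare at T: v=1.524, w=1.018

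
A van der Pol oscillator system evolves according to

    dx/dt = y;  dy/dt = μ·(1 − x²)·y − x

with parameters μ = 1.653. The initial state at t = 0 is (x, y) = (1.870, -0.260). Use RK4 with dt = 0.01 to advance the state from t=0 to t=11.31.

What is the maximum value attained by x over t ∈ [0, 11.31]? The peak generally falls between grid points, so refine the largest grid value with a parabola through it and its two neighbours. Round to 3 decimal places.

max x = 2.017

t=0.000: state=(1.870, -0.260)
step 1 (dt=0.01): k1=(-0.260, -0.797), k2=(-0.264, -0.781), k3=(-0.264, -0.782), k4=(-0.268, -0.766); state += dt/6·(k1+2k2+2k3+k4)
t=0.010: state=(1.867, -0.268)
t=0.020: state=(1.865, -0.275)
t=0.030: state=(1.862, -0.283)
continuing one RK4 step at a time; state shown every 50 steps (Δt=0.5):
t=0.500: state=(1.678, -0.469)
t=1.000: state=(1.408, -0.624)
t=1.500: state=(1.030, -0.929)
t=2.000: state=(0.391, -1.789)
t=2.500: state=(-0.949, -3.398)
t=3.000: state=(-1.984, -0.472)
t=3.500: state=(-1.944, 0.334)
t=4.000: state=(-1.742, 0.458)
t=4.500: state=(-1.485, 0.582)
t=5.000: state=(-1.141, 0.827)
t=5.500: state=(-0.595, 1.474)
t=6.000: state=(0.532, 3.191)
t=6.500: state=(1.886, 1.163)
t=7.000: state=(1.982, -0.268)
t=7.500: state=(1.798, -0.433)
t=8.000: state=(1.555, -0.545)
t=8.500: state=(1.239, -0.745)
t=9.000: state=(0.764, -1.238)
t=9.500: state=(-0.161, -2.701)
t=10.000: state=(-1.681, -2.128)
t=10.500: state=(-2.009, 0.151)
t=11.000: state=(-1.851, 0.407)
t=11.310: state=(-1.715, 0.470)
largest grid value and its neighbours: x(6.770)=2.01679, x(6.780)=2.01691, x(6.790)=2.01682
parabola through these three points peaks at t≈6.781 with x≈2.01691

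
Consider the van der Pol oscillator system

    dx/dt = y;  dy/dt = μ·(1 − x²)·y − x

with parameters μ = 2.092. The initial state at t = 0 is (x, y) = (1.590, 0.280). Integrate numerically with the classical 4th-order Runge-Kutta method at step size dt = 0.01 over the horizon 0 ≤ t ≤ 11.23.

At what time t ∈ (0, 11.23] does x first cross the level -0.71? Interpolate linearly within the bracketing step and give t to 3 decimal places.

t=0.000: state=(1.590, 0.280)
step 1 (dt=0.01): k1=(0.280, -2.485), k2=(0.268, -2.449), k3=(0.268, -2.450), k4=(0.256, -2.414); state += dt/6·(k1+2k2+2k3+k4)
t=0.010: state=(1.593, 0.256)
t=0.020: state=(1.595, 0.232)
t=0.030: state=(1.597, 0.209)
continuing one RK4 step at a time; state shown every 50 steps (Δt=0.5):
t=0.500: state=(1.534, -0.346)
t=1.000: state=(1.304, -0.569)
t=1.500: state=(0.943, -0.932)
t=2.000: state=(0.241, -2.146)
t=2.310: state=(-0.680, -3.790)
next step: t=2.320: state=(-0.718, -3.823) — x has crossed -0.71
linear interpolation between t=2.310 (-0.68038) and t=2.320 (-0.71845) → t≈2.318

t = 2.318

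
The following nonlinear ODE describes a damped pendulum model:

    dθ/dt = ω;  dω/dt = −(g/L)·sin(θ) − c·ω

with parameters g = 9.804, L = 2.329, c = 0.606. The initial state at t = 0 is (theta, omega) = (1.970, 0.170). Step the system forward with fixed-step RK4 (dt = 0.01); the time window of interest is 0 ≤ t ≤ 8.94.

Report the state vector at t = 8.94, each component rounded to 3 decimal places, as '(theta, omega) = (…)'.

t=0.000: state=(1.970, 0.170)
step 1 (dt=0.01): k1=(0.170, -3.982), k2=(0.150, -3.968), k3=(0.150, -3.968), k4=(0.130, -3.955); state += dt/6·(k1+2k2+2k3+k4)
t=0.010: state=(1.972, 0.130)
t=0.020: state=(1.973, 0.091)
t=0.030: state=(1.973, 0.052)
continuing one RK4 step at a time; state shown every 50 steps (Δt=0.5):
t=0.500: state=(1.596, -1.609)
t=1.000: state=(0.463, -2.676)
t=1.500: state=(-0.702, -1.643)
t=2.000: state=(-1.040, 0.266)
t=2.500: state=(-0.546, 1.526)
t=3.000: state=(0.239, 1.349)
t=3.500: state=(0.626, 0.142)
t=4.000: state=(0.419, -0.856)
t=4.500: state=(-0.071, -0.926)
t=5.000: state=(-0.374, -0.219)
t=5.500: state=(-0.293, 0.479)
t=6.000: state=(0.007, 0.608)
t=6.500: state=(0.222, 0.201)
t=7.000: state=(0.198, -0.265)
t=7.500: state=(0.017, -0.391)
t=8.000: state=(-0.131, -0.160)
t=8.500: state=(-0.132, 0.143)
t=8.940: state=(-0.038, 0.250)

(theta, omega) = (-0.038, 0.250)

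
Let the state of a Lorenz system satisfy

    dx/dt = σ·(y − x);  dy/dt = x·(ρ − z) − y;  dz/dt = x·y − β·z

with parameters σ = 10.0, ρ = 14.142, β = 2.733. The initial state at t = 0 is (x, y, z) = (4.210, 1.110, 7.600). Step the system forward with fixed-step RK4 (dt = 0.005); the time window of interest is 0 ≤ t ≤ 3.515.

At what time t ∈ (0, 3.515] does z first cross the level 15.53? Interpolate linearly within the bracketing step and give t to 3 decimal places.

t=0.000: state=(4.210, 1.110, 7.600)
step 1 (dt=0.005): k1=(-31.000, 26.432, -16.098), k2=(-29.564, 26.025, -15.801), k3=(-29.610, 26.047, -15.803), k4=(-28.217, 25.654, -15.517); state += dt/6·(k1+2k2+2k3+k4)
t=0.005: state=(4.062, 1.240, 7.521)
t=0.010: state=(3.928, 1.367, 7.445)
t=0.015: state=(3.806, 1.490, 7.371)
continuing one RK4 step at a time; state shown every 40 steps (Δt=0.2):
t=0.200: state=(4.032, 5.587, 6.269)
t=0.400: state=(8.459, 10.505, 12.312)
t=0.455: state=(9.274, 10.068, 15.338)
next step: t=0.460: state=(9.310, 9.957, 15.592) — z has crossed 15.53
linear interpolation between t=0.455 (15.33782) and t=0.460 (15.59175) → t≈0.459

t = 0.459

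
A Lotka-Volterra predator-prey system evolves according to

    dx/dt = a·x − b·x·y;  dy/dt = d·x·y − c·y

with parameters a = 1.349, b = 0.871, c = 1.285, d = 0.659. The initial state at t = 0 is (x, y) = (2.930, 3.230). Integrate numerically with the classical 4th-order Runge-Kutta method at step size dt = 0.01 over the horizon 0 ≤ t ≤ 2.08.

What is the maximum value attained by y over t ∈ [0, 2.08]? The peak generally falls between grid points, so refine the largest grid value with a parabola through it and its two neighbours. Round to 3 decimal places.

max y = 3.491

t=0.000: state=(2.930, 3.230)
step 1 (dt=0.01): k1=(-4.290, 2.086), k2=(-4.285, 2.047), k3=(-4.285, 2.047), k4=(-4.279, 2.008); state += dt/6·(k1+2k2+2k3+k4)
t=0.010: state=(2.887, 3.250)
t=0.020: state=(2.844, 3.270)
t=0.030: state=(2.802, 3.289)
continuing one RK4 step at a time; state shown every 10 steps (Δt=0.1):
t=0.100: state=(2.511, 3.398)
t=0.200: state=(2.128, 3.481)
t=0.300: state=(1.798, 3.483)
t=0.400: state=(1.523, 3.416)
t=0.500: state=(1.301, 3.296)
t=0.600: state=(1.124, 3.139)
t=0.700: state=(0.987, 2.959)
t=0.800: state=(0.880, 2.766)
t=0.900: state=(0.798, 2.571)
t=1.000: state=(0.736, 2.378)
t=1.100: state=(0.691, 2.192)
t=1.200: state=(0.658, 2.015)
t=1.300: state=(0.637, 1.849)
t=1.400: state=(0.624, 1.695)
t=1.500: state=(0.620, 1.553)
t=1.600: state=(0.624, 1.423)
t=1.700: state=(0.634, 1.304)
t=1.800: state=(0.651, 1.196)
t=1.900: state=(0.674, 1.099)
t=2.000: state=(0.704, 1.011)
t=2.080: state=(0.732, 0.948)
largest grid value and its neighbours: y(0.240)=3.49066, y(0.250)=3.49119, y(0.260)=3.49095
parabola through these three points peaks at t≈0.252 with y≈3.49120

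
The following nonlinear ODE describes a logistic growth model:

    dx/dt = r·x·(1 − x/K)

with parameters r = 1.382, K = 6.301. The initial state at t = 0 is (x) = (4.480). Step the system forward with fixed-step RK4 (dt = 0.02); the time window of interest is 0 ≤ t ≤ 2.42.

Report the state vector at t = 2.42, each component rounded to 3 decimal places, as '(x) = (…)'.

(x) = (6.212)

t=0.000: state=(4.480)
step 1 (dt=0.02): k1=(1.789), k2=(1.779), k3=(1.779), k4=(1.768); state += dt/6·(k1+2k2+2k3+k4)
t=0.020: state=(4.516)
t=0.040: state=(4.551)
t=0.060: state=(4.585)
continuing one RK4 step at a time; state shown every 5 steps (Δt=0.1):
t=0.100: state=(4.654)
t=0.200: state=(4.816)
t=0.300: state=(4.967)
t=0.400: state=(5.107)
t=0.500: state=(5.235)
t=0.600: state=(5.352)
t=0.700: state=(5.458)
t=0.800: state=(5.554)
t=0.900: state=(5.640)
t=1.000: state=(5.717)
t=1.100: state=(5.787)
t=1.200: state=(5.848)
t=1.300: state=(5.903)
t=1.400: state=(5.952)
t=1.500: state=(5.994)
t=1.600: state=(6.032)
t=1.700: state=(6.066)
t=1.800: state=(6.095)
t=1.900: state=(6.121)
t=2.000: state=(6.144)
t=2.100: state=(6.163)
t=2.200: state=(6.181)
t=2.300: state=(6.196)
t=2.400: state=(6.209)
t=2.420: state=(6.212)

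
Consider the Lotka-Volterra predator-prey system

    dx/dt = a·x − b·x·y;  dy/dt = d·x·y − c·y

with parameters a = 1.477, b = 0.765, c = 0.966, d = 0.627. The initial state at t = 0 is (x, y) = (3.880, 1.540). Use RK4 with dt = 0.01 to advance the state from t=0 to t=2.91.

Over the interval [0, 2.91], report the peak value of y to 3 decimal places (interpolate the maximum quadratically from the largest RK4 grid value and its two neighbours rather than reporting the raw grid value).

max y = 4.252

t=0.000: state=(3.880, 1.540)
step 1 (dt=0.01): k1=(1.160, 2.259), k2=(1.128, 2.281), k3=(1.128, 2.281), k4=(1.095, 2.303); state += dt/6·(k1+2k2+2k3+k4)
t=0.010: state=(3.891, 1.563)
t=0.020: state=(3.902, 1.586)
t=0.030: state=(3.912, 1.610)
continuing one RK4 step at a time; state shown every 10 steps (Δt=0.1):
t=0.100: state=(3.961, 1.789)
t=0.200: state=(3.961, 2.083)
t=0.300: state=(3.866, 2.418)
t=0.400: state=(3.674, 2.782)
t=0.500: state=(3.393, 3.153)
t=0.600: state=(3.048, 3.505)
t=0.700: state=(2.670, 3.807)
t=0.800: state=(2.292, 4.038)
t=0.900: state=(1.939, 4.185)
t=1.000: state=(1.627, 4.248)
t=1.100: state=(1.362, 4.235)
t=1.200: state=(1.145, 4.159)
t=1.300: state=(0.970, 4.034)
t=1.400: state=(0.831, 3.874)
t=1.500: state=(0.721, 3.692)
t=1.600: state=(0.635, 3.498)
t=1.700: state=(0.567, 3.297)
t=1.800: state=(0.515, 3.097)
t=1.900: state=(0.475, 2.900)
t=2.000: state=(0.444, 2.710)
t=2.100: state=(0.421, 2.528)
t=2.200: state=(0.405, 2.355)
t=2.300: state=(0.395, 2.193)
t=2.400: state=(0.389, 2.040)
t=2.500: state=(0.388, 1.898)
t=2.600: state=(0.391, 1.766)
t=2.700: state=(0.398, 1.643)
t=2.800: state=(0.408, 1.530)
t=2.900: state=(0.423, 1.426)
t=2.910: state=(0.425, 1.416)
largest grid value and its neighbours: y(1.020)=4.25139, y(1.030)=4.25180, y(1.040)=4.25148
parabola through these three points peaks at t≈1.031 with y≈4.25180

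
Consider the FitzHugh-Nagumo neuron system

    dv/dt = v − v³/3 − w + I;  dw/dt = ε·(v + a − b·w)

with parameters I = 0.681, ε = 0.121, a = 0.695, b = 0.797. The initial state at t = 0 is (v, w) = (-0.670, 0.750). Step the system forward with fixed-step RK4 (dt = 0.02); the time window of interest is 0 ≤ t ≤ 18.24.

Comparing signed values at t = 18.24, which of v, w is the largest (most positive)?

largest component: v

t=0.000: state=(-0.670, 0.750)
step 1 (dt=0.02): k1=(-0.639, -0.069), k2=(-0.642, -0.070), k3=(-0.642, -0.070), k4=(-0.644, -0.071); state += dt/6·(k1+2k2+2k3+k4)
t=0.020: state=(-0.683, 0.749)
t=0.040: state=(-0.696, 0.747)
t=0.060: state=(-0.709, 0.746)
continuing one RK4 step at a time; state shown every 50 steps (Δt=1):
t=1.000: state=(-1.322, 0.645)
t=2.000: state=(-1.587, 0.493)
t=3.000: state=(-1.573, 0.345)
t=4.000: state=(-1.497, 0.216)
t=5.000: state=(-1.407, 0.109)
t=6.000: state=(-1.311, 0.022)
t=7.000: state=(-1.209, -0.045)
t=8.000: state=(-1.097, -0.094)
t=9.000: state=(-0.970, -0.124)
t=10.000: state=(-0.811, -0.136)
t=11.000: state=(-0.584, -0.124)
t=12.000: state=(-0.174, -0.079)
t=13.000: state=(0.740, 0.035)
t=14.000: state=(1.727, 0.264)
t=15.000: state=(1.828, 0.530)
t=16.000: state=(1.740, 0.767)
t=17.000: state=(1.633, 0.971)
t=18.000: state=(1.521, 1.144)
t=18.240: state=(1.493, 1.181)
compare at T: v=1.493, w=1.181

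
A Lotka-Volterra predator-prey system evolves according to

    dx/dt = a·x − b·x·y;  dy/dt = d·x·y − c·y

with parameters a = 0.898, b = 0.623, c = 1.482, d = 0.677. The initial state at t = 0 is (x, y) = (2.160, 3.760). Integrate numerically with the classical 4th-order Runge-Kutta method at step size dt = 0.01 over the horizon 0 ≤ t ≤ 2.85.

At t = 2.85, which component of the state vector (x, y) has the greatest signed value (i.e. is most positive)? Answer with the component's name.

largest component: x

t=0.000: state=(2.160, 3.760)
step 1 (dt=0.01): k1=(-3.120, -0.074), k2=(-3.097, -0.114), k3=(-3.097, -0.113), k4=(-3.074, -0.153); state += dt/6·(k1+2k2+2k3+k4)
t=0.010: state=(2.129, 3.759)
t=0.020: state=(2.099, 3.757)
t=0.030: state=(2.068, 3.754)
continuing one RK4 step at a time; state shown every 10 steps (Δt=0.1):
t=0.100: state=(1.871, 3.715)
t=0.200: state=(1.629, 3.605)
t=0.300: state=(1.431, 3.447)
t=0.400: state=(1.270, 3.256)
t=0.500: state=(1.141, 3.046)
t=0.600: state=(1.040, 2.827)
t=0.700: state=(0.960, 2.608)
t=0.800: state=(0.899, 2.395)
t=0.900: state=(0.853, 2.191)
t=1.000: state=(0.819, 1.999)
t=1.100: state=(0.795, 1.821)
t=1.200: state=(0.781, 1.656)
t=1.300: state=(0.774, 1.505)
t=1.400: state=(0.774, 1.367)
t=1.500: state=(0.781, 1.243)
t=1.600: state=(0.794, 1.130)
t=1.700: state=(0.812, 1.029)
t=1.800: state=(0.835, 0.938)
t=1.900: state=(0.864, 0.857)
t=2.000: state=(0.898, 0.784)
t=2.100: state=(0.938, 0.719)
t=2.200: state=(0.983, 0.662)
t=2.300: state=(1.033, 0.611)
t=2.400: state=(1.090, 0.566)
t=2.500: state=(1.152, 0.527)
t=2.600: state=(1.221, 0.492)
t=2.700: state=(1.297, 0.462)
t=2.800: state=(1.379, 0.436)
t=2.850: state=(1.424, 0.425)
compare at T: x=1.424, y=0.425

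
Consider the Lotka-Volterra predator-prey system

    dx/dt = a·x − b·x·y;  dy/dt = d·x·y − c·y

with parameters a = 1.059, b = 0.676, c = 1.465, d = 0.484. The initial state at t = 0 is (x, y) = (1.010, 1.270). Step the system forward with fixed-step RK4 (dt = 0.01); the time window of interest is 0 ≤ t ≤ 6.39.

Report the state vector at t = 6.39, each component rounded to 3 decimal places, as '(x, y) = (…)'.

t=0.000: state=(1.010, 1.270)
step 1 (dt=0.01): k1=(0.202, -1.240), k2=(0.207, -1.233), k3=(0.207, -1.233), k4=(0.211, -1.226); state += dt/6·(k1+2k2+2k3+k4)
t=0.010: state=(1.012, 1.258)
t=0.020: state=(1.014, 1.245)
t=0.030: state=(1.016, 1.233)
continuing one RK4 step at a time; state shown every 25 steps (Δt=0.25):
t=0.250: state=(1.088, 0.999)
t=0.500: state=(1.219, 0.796)
t=0.750: state=(1.407, 0.647)
t=1.000: state=(1.660, 0.539)
t=1.250: state=(1.987, 0.466)
t=1.500: state=(2.404, 0.421)
t=1.750: state=(2.923, 0.402)
t=2.000: state=(3.557, 0.412)
t=2.250: state=(4.309, 0.460)
t=2.500: state=(5.155, 0.564)
t=2.750: state=(6.012, 0.769)
t=3.000: state=(6.681, 1.154)
t=3.250: state=(6.801, 1.823)
t=3.500: state=(6.027, 2.772)
t=3.750: state=(4.540, 3.656)
t=4.000: state=(3.068, 4.003)
t=4.250: state=(2.061, 3.766)
t=4.500: state=(1.484, 3.224)
t=4.750: state=(1.180, 2.621)
t=5.000: state=(1.036, 2.075)
t=5.250: state=(0.989, 1.625)
t=5.500: state=(1.010, 1.271)
t=5.750: state=(1.087, 1.000)
t=6.000: state=(1.218, 0.796)
t=6.250: state=(1.406, 0.647)
t=6.390: state=(1.539, 0.582)

(x, y) = (1.539, 0.582)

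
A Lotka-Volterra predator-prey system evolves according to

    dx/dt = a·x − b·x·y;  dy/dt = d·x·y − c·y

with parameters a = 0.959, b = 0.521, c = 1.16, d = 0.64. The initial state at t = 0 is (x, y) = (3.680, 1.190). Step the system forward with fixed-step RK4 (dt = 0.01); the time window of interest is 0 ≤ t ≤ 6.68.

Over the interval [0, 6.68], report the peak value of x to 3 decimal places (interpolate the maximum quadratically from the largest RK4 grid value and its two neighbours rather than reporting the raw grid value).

max x = 3.917

t=0.000: state=(3.680, 1.190)
step 1 (dt=0.01): k1=(1.248, 1.422), k2=(1.236, 1.436), k3=(1.236, 1.436), k4=(1.224, 1.449); state += dt/6·(k1+2k2+2k3+k4)
t=0.010: state=(3.692, 1.204)
t=0.020: state=(3.704, 1.219)
t=0.030: state=(3.716, 1.234)
continuing one RK4 step at a time; state shown every 25 steps (Δt=0.25):
t=0.250: state=(3.899, 1.637)
t=0.500: state=(3.846, 2.286)
t=0.750: state=(3.449, 3.080)
t=1.000: state=(2.793, 3.805)
t=1.250: state=(2.097, 4.207)
t=1.500: state=(1.535, 4.199)
t=1.750: state=(1.150, 3.886)
t=2.000: state=(0.907, 3.423)
t=2.250: state=(0.762, 2.924)
t=2.500: state=(0.683, 2.454)
t=2.750: state=(0.648, 2.042)
t=3.000: state=(0.646, 1.694)
t=3.250: state=(0.672, 1.408)
t=3.500: state=(0.722, 1.177)
t=3.750: state=(0.797, 0.994)
t=4.000: state=(0.898, 0.852)
t=4.250: state=(1.029, 0.743)
t=4.500: state=(1.194, 0.664)
t=4.750: state=(1.397, 0.611)
t=5.000: state=(1.643, 0.583)
t=5.250: state=(1.936, 0.580)
t=5.500: state=(2.278, 0.608)
t=5.750: state=(2.665, 0.675)
t=6.000: state=(3.079, 0.800)
t=6.250: state=(3.482, 1.012)
t=6.500: state=(3.799, 1.358)
t=6.680: state=(3.911, 1.721)
largest grid value and its neighbours: x(0.330)=3.91691, x(0.340)=3.91702, x(0.350)=3.91662
parabola through these three points peaks at t≈0.337 with x≈3.91704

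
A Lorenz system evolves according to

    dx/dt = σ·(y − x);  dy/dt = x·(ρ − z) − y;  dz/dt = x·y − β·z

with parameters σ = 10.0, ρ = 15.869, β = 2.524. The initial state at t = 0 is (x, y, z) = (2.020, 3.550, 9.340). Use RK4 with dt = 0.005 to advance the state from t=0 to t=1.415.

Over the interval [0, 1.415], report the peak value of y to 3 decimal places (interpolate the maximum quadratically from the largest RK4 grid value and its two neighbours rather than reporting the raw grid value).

t=0.000: state=(2.020, 3.550, 9.340)
step 1 (dt=0.005): k1=(15.300, 9.639, -16.403), k2=(15.158, 9.949, -16.114), k3=(15.170, 9.944, -16.116), k4=(15.039, 10.253, -15.826); state += dt/6·(k1+2k2+2k3+k4)
t=0.005: state=(2.096, 3.600, 9.259)
t=0.010: state=(2.170, 3.653, 9.182)
t=0.015: state=(2.244, 3.708, 9.107)
continuing one RK4 step at a time; state shown every 10 steps (Δt=0.05):
t=0.050: state=(2.747, 4.182, 8.667)
t=0.100: state=(3.499, 5.106, 8.322)
t=0.150: state=(4.378, 6.304, 8.392)
t=0.200: state=(5.432, 7.716, 9.017)
t=0.250: state=(6.644, 9.169, 10.357)
t=0.300: state=(7.898, 10.309, 12.489)
t=0.350: state=(8.951, 10.635, 15.211)
t=0.400: state=(9.471, 9.779, 17.893)
t=0.450: state=(9.217, 7.910, 19.701)
t=0.500: state=(8.236, 5.737, 20.170)
t=0.550: state=(6.855, 3.968, 19.483)
t=0.600: state=(5.465, 2.876, 18.145)
t=0.650: state=(4.323, 2.374, 16.584)
t=0.700: state=(3.523, 2.267, 15.037)
t=0.750: state=(3.052, 2.402, 13.609)
t=0.800: state=(2.855, 2.700, 12.345)
t=0.850: state=(2.883, 3.137, 11.272)
t=0.900: state=(3.101, 3.718, 10.415)
t=0.950: state=(3.497, 4.464, 9.812)
t=1.000: state=(4.069, 5.393, 9.523)
t=1.050: state=(4.820, 6.497, 9.637)
t=1.100: state=(5.737, 7.711, 10.261)
t=1.150: state=(6.766, 8.866, 11.494)
t=1.200: state=(7.781, 9.668, 13.327)
t=1.250: state=(8.573, 9.769, 15.525)
t=1.300: state=(8.903, 8.977, 17.579)
t=1.350: state=(8.629, 7.482, 18.914)
t=1.400: state=(7.815, 5.792, 19.240)
t=1.415: state=(7.499, 5.326, 19.151)
largest grid value and its neighbours: y(0.335)=10.65185, y(0.340)=10.65816, y(0.345)=10.65264
parabola through these three points peaks at t≈0.340 with y≈10.65817

max y = 10.658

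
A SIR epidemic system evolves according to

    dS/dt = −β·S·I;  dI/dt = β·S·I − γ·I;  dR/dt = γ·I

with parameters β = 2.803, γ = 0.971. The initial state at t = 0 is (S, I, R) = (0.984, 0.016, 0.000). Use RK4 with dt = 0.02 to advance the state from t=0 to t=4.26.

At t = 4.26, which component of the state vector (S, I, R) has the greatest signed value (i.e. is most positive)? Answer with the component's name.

largest component: R

t=0.000: state=(0.984, 0.016, 0.000)
step 1 (dt=0.02): k1=(-0.044, 0.029, 0.016), k2=(-0.045, 0.029, 0.016), k3=(-0.045, 0.029, 0.016), k4=(-0.046, 0.030, 0.016); state += dt/6·(k1+2k2+2k3+k4)
t=0.020: state=(0.983, 0.017, 0.000)
t=0.040: state=(0.982, 0.017, 0.001)
t=0.060: state=(0.981, 0.018, 0.001)
continuing one RK4 step at a time; state shown every 10 steps (Δt=0.2):
t=0.200: state=(0.973, 0.023, 0.004)
t=0.400: state=(0.959, 0.032, 0.009)
t=0.600: state=(0.938, 0.045, 0.016)
t=0.800: state=(0.910, 0.063, 0.027)
t=1.000: state=(0.874, 0.085, 0.041)
t=1.200: state=(0.827, 0.113, 0.060)
t=1.400: state=(0.769, 0.145, 0.085)
t=1.600: state=(0.702, 0.181, 0.117)
t=1.800: state=(0.628, 0.216, 0.156)
t=2.000: state=(0.551, 0.248, 0.201)
t=2.200: state=(0.476, 0.272, 0.251)
t=2.400: state=(0.407, 0.287, 0.306)
t=2.600: state=(0.346, 0.292, 0.362)
t=2.800: state=(0.294, 0.287, 0.419)
t=3.000: state=(0.251, 0.276, 0.474)
t=3.200: state=(0.216, 0.259, 0.526)
t=3.400: state=(0.188, 0.238, 0.574)
t=3.600: state=(0.165, 0.217, 0.618)
t=3.800: state=(0.147, 0.195, 0.658)
t=4.000: state=(0.133, 0.173, 0.694)
t=4.200: state=(0.121, 0.153, 0.725)
t=4.260: state=(0.118, 0.148, 0.734)
compare at T: S=0.118, I=0.148, R=0.734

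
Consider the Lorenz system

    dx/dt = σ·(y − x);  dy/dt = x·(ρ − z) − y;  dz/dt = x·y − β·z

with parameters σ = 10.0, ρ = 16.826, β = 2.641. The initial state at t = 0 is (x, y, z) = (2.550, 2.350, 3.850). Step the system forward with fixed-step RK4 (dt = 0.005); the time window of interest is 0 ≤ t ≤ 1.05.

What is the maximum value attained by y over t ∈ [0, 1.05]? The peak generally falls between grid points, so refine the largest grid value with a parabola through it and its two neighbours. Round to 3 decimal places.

t=0.000: state=(2.550, 2.350, 3.850)
step 1 (dt=0.005): k1=(-2.000, 30.739, -4.175), k2=(-1.182, 30.624, -3.964), k3=(-1.205, 30.649, -3.961), k4=(-0.407, 30.558, -3.747); state += dt/6·(k1+2k2+2k3+k4)
t=0.005: state=(2.544, 2.503, 3.830)
t=0.010: state=(2.546, 2.656, 3.813)
t=0.015: state=(2.555, 2.808, 3.797)
continuing one RK4 step at a time; state shown every 10 steps (Δt=0.05):
t=0.050: state=(2.799, 3.903, 3.761)
t=0.100: state=(3.606, 5.714, 4.013)
t=0.150: state=(4.904, 7.992, 4.882)
t=0.200: state=(6.687, 10.702, 6.828)
t=0.250: state=(8.842, 13.306, 10.403)
t=0.300: state=(10.925, 14.486, 15.693)
t=0.350: state=(12.063, 12.748, 21.299)
t=0.400: state=(11.456, 8.399, 24.620)
t=0.450: state=(9.258, 3.908, 24.548)
t=0.500: state=(6.494, 1.111, 22.393)
t=0.550: state=(4.088, -0.047, 19.735)
t=0.600: state=(2.386, -0.315, 17.261)
t=0.650: state=(1.332, -0.249, 15.101)
t=0.700: state=(0.739, -0.110, 13.224)
t=0.750: state=(0.433, 0.017, 11.587)
t=0.800: state=(0.291, 0.118, 10.155)
t=0.850: state=(0.242, 0.205, 8.901)
t=0.900: state=(0.246, 0.294, 7.802)
t=0.950: state=(0.287, 0.402, 6.842)
t=1.000: state=(0.362, 0.547, 6.002)
t=1.050: state=(0.475, 0.747, 5.273)
largest grid value and its neighbours: y(0.295)=14.48137, y(0.300)=14.48605, y(0.305)=14.45989
parabola through these three points peaks at t≈0.298 with y≈14.48792

max y = 14.488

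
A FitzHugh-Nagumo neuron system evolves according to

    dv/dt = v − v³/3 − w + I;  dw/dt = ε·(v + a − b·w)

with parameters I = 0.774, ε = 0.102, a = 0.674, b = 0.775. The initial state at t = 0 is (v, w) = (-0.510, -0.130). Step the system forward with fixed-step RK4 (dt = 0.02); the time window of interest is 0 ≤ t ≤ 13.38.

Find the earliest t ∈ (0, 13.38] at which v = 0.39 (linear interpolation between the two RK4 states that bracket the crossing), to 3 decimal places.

t=0.000: state=(-0.510, -0.130)
step 1 (dt=0.02): k1=(0.438, 0.027), k2=(0.441, 0.027), k3=(0.441, 0.027), k4=(0.444, 0.028); state += dt/6·(k1+2k2+2k3+k4)
t=0.020: state=(-0.501, -0.129)
t=0.040: state=(-0.492, -0.129)
t=0.060: state=(-0.483, -0.128)
continuing one RK4 step at a time; state shown every 25 steps (Δt=0.5):
t=0.500: state=(-0.245, -0.111)
t=1.000: state=(0.162, -0.075)
t=1.200: state=(0.382, -0.055)
next step: t=1.220: state=(0.406, -0.053) — v has crossed 0.39
linear interpolation between t=1.200 (0.38187) and t=1.220 (0.40590) → t≈1.207

t = 1.207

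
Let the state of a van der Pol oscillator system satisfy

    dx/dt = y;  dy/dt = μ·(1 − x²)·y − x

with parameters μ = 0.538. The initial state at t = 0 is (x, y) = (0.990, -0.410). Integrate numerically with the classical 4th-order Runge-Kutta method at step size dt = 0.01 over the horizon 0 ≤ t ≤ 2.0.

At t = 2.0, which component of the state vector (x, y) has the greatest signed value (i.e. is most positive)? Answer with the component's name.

t=0.000: state=(0.990, -0.410)
step 1 (dt=0.01): k1=(-0.410, -0.994), k2=(-0.415, -0.993), k3=(-0.415, -0.993), k4=(-0.420, -0.992); state += dt/6·(k1+2k2+2k3+k4)
t=0.010: state=(0.986, -0.420)
t=0.020: state=(0.982, -0.430)
t=0.030: state=(0.977, -0.440)
continuing one RK4 step at a time; state shown every 10 steps (Δt=0.1):
t=0.100: state=(0.944, -0.508)
t=0.200: state=(0.888, -0.605)
t=0.300: state=(0.823, -0.700)
t=0.400: state=(0.748, -0.794)
t=0.500: state=(0.664, -0.887)
t=0.600: state=(0.571, -0.980)
t=0.700: state=(0.468, -1.072)
t=0.800: state=(0.357, -1.164)
t=0.900: state=(0.236, -1.253)
t=1.000: state=(0.106, -1.337)
t=1.100: state=(-0.032, -1.415)
t=1.200: state=(-0.176, -1.482)
t=1.300: state=(-0.327, -1.532)
t=1.400: state=(-0.482, -1.561)
t=1.500: state=(-0.639, -1.563)
t=1.600: state=(-0.794, -1.532)
t=1.700: state=(-0.944, -1.464)
t=1.800: state=(-1.085, -1.361)
t=1.900: state=(-1.215, -1.223)
t=2.000: state=(-1.329, -1.057)
compare at T: x=-1.329, y=-1.057

largest component: y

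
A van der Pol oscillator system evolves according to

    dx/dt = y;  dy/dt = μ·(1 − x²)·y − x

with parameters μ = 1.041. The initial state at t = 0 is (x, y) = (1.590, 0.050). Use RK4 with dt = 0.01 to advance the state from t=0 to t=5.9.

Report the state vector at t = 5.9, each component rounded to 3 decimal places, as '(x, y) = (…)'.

(x, y) = (1.852, 1.094)

t=0.000: state=(1.590, 0.050)
step 1 (dt=0.01): k1=(0.050, -1.670), k2=(0.042, -1.657), k3=(0.042, -1.657), k4=(0.033, -1.644); state += dt/6·(k1+2k2+2k3+k4)
t=0.010: state=(1.590, 0.033)
t=0.020: state=(1.591, 0.017)
t=0.030: state=(1.591, 0.001)
continuing one RK4 step at a time; state shown every 20 steps (Δt=0.2):
t=0.200: state=(1.570, -0.236)
t=0.400: state=(1.501, -0.446)
t=0.600: state=(1.394, -0.614)
t=0.800: state=(1.256, -0.771)
t=1.000: state=(1.085, -0.939)
t=1.200: state=(0.878, -1.143)
t=1.400: state=(0.624, -1.408)
t=1.600: state=(0.309, -1.756)
t=1.800: state=(-0.084, -2.179)
t=2.000: state=(-0.560, -2.551)
t=2.200: state=(-1.079, -2.552)
t=2.400: state=(-1.538, -1.940)
t=2.600: state=(-1.835, -1.027)
t=2.800: state=(-1.962, -0.299)
t=3.000: state=(-1.975, 0.133)
t=3.200: state=(-1.922, 0.370)
t=3.400: state=(-1.833, 0.512)
t=3.600: state=(-1.720, 0.614)
t=3.800: state=(-1.588, 0.706)
t=4.000: state=(-1.437, 0.806)
t=4.200: state=(-1.264, 0.928)
t=4.400: state=(-1.063, 1.087)
t=4.600: state=(-0.826, 1.302)
t=4.800: state=(-0.537, 1.598)
t=5.000: state=(-0.180, 1.991)
t=5.200: state=(0.263, 2.437)
t=5.400: state=(0.784, 2.715)
t=5.600: state=(1.311, 2.438)
t=5.800: state=(1.719, 1.577)
t=5.900: state=(1.852, 1.094)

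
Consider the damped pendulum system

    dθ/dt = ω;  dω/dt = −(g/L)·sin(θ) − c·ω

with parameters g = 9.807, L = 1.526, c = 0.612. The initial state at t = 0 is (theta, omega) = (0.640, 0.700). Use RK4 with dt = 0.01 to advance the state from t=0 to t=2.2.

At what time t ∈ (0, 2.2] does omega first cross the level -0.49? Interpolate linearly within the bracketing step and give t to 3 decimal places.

t=0.000: state=(0.640, 0.700)
step 1 (dt=0.01): k1=(0.700, -4.266), k2=(0.679, -4.271), k3=(0.679, -4.271), k4=(0.657, -4.275); state += dt/6·(k1+2k2+2k3+k4)
t=0.010: state=(0.647, 0.657)
t=0.020: state=(0.653, 0.615)
t=0.030: state=(0.659, 0.572)
continuing one RK4 step at a time; state shown every 10 steps (Δt=0.1):
t=0.100: state=(0.689, 0.272)
t=0.200: state=(0.695, -0.143)
t=0.280: state=(0.671, -0.454)
next step: t=0.290: state=(0.666, -0.491) — omega has crossed -0.49
linear interpolation between t=0.280 (-0.45372) and t=0.290 (-0.49066) → t≈0.290

t = 0.290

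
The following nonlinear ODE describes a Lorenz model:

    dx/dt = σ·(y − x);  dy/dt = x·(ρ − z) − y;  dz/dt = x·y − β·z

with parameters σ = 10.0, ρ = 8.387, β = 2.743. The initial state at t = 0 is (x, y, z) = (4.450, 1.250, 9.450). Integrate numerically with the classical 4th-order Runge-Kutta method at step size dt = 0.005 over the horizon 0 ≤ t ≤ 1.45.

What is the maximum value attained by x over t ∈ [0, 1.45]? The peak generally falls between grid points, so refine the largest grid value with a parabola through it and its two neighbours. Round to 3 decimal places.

t=0.000: state=(4.450, 1.250, 9.450)
step 1 (dt=0.005): k1=(-32.000, -5.980, -20.359), k2=(-31.350, -5.658, -20.385), k3=(-31.358, -5.660, -20.379), k4=(-30.715, -5.348, -20.397); state += dt/6·(k1+2k2+2k3+k4)
t=0.005: state=(4.293, 1.222, 9.348)
t=0.010: state=(4.143, 1.196, 9.246)
t=0.015: state=(3.999, 1.174, 9.144)
continuing one RK4 step at a time; state shown every 10 steps (Δt=0.05):
t=0.050: state=(3.148, 1.083, 8.440)
t=0.100: state=(2.332, 1.084, 7.493)
t=0.150: state=(1.856, 1.164, 6.641)
t=0.200: state=(1.609, 1.285, 5.888)
t=0.250: state=(1.513, 1.437, 5.232)
t=0.300: state=(1.521, 1.620, 4.669)
t=0.350: state=(1.606, 1.843, 4.196)
t=0.400: state=(1.755, 2.112, 3.814)
t=0.450: state=(1.962, 2.437, 3.522)
t=0.500: state=(2.230, 2.825, 3.329)
t=0.550: state=(2.559, 3.283, 3.244)
t=0.600: state=(2.955, 3.812, 3.286)
t=0.650: state=(3.417, 4.405, 3.478)
t=0.700: state=(3.940, 5.039, 3.846)
t=0.750: state=(4.508, 5.672, 4.414)
t=0.800: state=(5.090, 6.236, 5.190)
t=0.850: state=(5.634, 6.644, 6.148)
t=0.900: state=(6.075, 6.806, 7.213)
t=0.950: state=(6.344, 6.668, 8.256)
t=1.000: state=(6.388, 6.240, 9.129)
t=1.050: state=(6.200, 5.609, 9.707)
t=1.100: state=(5.818, 4.905, 9.940)
t=1.150: state=(5.316, 4.249, 9.854)
t=1.200: state=(4.778, 3.717, 9.526)
t=1.250: state=(4.274, 3.335, 9.046)
t=1.300: state=(3.849, 3.095, 8.493)
t=1.350: state=(3.524, 2.976, 7.924)
t=1.400: state=(3.301, 2.954, 7.379)
t=1.450: state=(3.173, 3.008, 6.882)
largest grid value and its neighbours: x(0.980)=6.39899, x(0.985)=6.39992, x(0.990)=6.39846
parabola through these three points peaks at t≈0.984 with x≈6.39994

max x = 6.400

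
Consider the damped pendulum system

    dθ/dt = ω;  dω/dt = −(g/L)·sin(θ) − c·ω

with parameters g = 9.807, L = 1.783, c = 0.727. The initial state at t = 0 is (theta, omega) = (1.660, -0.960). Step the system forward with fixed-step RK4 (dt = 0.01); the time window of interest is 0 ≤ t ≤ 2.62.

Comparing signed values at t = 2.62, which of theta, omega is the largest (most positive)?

largest component: omega

t=0.000: state=(1.660, -0.960)
step 1 (dt=0.01): k1=(-0.960, -4.780), k2=(-0.984, -4.765), k3=(-0.984, -4.766), k4=(-1.008, -4.750); state += dt/6·(k1+2k2+2k3+k4)
t=0.010: state=(1.650, -1.008)
t=0.020: state=(1.640, -1.055)
t=0.030: state=(1.629, -1.102)
continuing one RK4 step at a time; state shown every 10 steps (Δt=0.1):
t=0.100: state=(1.541, -1.423)
t=0.200: state=(1.377, -1.850)
t=0.300: state=(1.172, -2.227)
t=0.400: state=(0.934, -2.531)
t=0.500: state=(0.670, -2.733)
t=0.600: state=(0.391, -2.809)
t=0.700: state=(0.113, -2.742)
t=0.800: state=(-0.153, -2.538)
t=0.900: state=(-0.391, -2.216)
t=1.000: state=(-0.593, -1.808)
t=1.100: state=(-0.751, -1.349)
t=1.200: state=(-0.862, -0.870)
t=1.300: state=(-0.925, -0.394)
t=1.400: state=(-0.942, 0.061)
t=1.500: state=(-0.914, 0.482)
t=1.600: state=(-0.847, 0.858)
t=1.700: state=(-0.744, 1.178)
t=1.800: state=(-0.613, 1.428)
t=1.900: state=(-0.461, 1.600)
t=2.000: state=(-0.296, 1.683)
t=2.100: state=(-0.128, 1.676)
t=2.200: state=(0.036, 1.582)
t=2.300: state=(0.186, 1.411)
t=2.400: state=(0.316, 1.179)
t=2.500: state=(0.421, 0.904)
t=2.600: state=(0.496, 0.605)
t=2.620: state=(0.508, 0.543)
compare at T: theta=0.508, omega=0.543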